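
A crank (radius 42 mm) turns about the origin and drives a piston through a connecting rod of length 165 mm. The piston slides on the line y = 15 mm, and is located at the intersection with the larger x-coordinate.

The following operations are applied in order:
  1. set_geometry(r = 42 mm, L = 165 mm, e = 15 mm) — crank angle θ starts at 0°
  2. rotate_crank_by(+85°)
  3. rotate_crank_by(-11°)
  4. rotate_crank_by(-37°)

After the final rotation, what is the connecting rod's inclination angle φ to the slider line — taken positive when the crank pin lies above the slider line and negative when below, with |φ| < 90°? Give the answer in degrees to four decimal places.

3.5707

set_geometry: r = 42 mm, L = 165 mm, e = 15 mm; θ ← 0°
rotate_crank_by(+85°): θ ← 0° +85° = 85°
rotate_crank_by(-11°): θ ← 85° -11° = 74°
rotate_crank_by(-37°): θ ← 74° -37° = 37°
crank pin P = (r cos θ, r sin θ) = (33.542691, 25.276231)
h = r sin θ − e = 25.276231 − 15 = 10.276231
sin φ = h / L = 10.276231 / 165 = 0.06228019
φ = arcsin(0.06228019) = 3.570703°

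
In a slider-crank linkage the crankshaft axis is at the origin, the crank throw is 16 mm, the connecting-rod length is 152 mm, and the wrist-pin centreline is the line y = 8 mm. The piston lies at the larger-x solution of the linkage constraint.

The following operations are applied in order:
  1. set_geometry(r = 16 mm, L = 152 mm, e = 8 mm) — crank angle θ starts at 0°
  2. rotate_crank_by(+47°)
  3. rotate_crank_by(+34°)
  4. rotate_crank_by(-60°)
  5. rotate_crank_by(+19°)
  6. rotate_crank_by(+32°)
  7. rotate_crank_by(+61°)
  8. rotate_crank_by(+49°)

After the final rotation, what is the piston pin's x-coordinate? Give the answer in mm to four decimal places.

set_geometry: r = 16 mm, L = 152 mm, e = 8 mm; θ ← 0°
rotate_crank_by(+47°): θ ← 0° +47° = 47°
rotate_crank_by(+34°): θ ← 47° +34° = 81°
rotate_crank_by(-60°): θ ← 81° -60° = 21°
rotate_crank_by(+19°): θ ← 21° +19° = 40°
rotate_crank_by(+32°): θ ← 40° +32° = 72°
rotate_crank_by(+61°): θ ← 72° +61° = 133°
rotate_crank_by(+49°): θ ← 133° +49° = 182°
crank pin P = (r cos θ, r sin θ) = (-15.990253, -0.558392)
h = r sin θ − e = -0.558392 − 8 = -8.558392
x = r cos θ + √(L² − h²) = -15.990253 + √(23104.0 − 73.2461) = -15.990253 + 151.758868 = 135.768614

135.7686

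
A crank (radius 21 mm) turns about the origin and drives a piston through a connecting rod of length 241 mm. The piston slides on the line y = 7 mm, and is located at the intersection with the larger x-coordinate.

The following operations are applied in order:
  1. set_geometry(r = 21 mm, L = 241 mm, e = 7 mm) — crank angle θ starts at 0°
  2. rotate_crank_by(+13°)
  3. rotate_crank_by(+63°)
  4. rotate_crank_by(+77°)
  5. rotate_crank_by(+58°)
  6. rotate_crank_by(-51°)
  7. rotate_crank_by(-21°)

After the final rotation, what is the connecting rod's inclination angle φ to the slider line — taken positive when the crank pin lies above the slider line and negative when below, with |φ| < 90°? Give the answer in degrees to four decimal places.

set_geometry: r = 21 mm, L = 241 mm, e = 7 mm; θ ← 0°
rotate_crank_by(+13°): θ ← 0° +13° = 13°
rotate_crank_by(+63°): θ ← 13° +63° = 76°
rotate_crank_by(+77°): θ ← 76° +77° = 153°
rotate_crank_by(+58°): θ ← 153° +58° = 211°
rotate_crank_by(-51°): θ ← 211° -51° = 160°
rotate_crank_by(-21°): θ ← 160° -21° = 139°
crank pin P = (r cos θ, r sin θ) = (-15.848901, 13.777240)
h = r sin θ − e = 13.777240 − 7 = 6.777240
sin φ = h / L = 6.777240 / 241 = 0.02812133
φ = arcsin(0.02812133) = 1.611446°

1.6114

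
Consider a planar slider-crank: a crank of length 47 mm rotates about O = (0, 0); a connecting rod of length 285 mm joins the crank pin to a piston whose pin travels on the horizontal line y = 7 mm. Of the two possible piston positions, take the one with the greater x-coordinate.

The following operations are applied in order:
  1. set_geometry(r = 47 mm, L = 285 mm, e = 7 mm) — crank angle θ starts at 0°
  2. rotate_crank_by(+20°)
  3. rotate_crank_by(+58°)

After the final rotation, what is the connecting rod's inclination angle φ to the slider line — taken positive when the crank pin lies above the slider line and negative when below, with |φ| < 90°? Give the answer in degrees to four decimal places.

7.8597

set_geometry: r = 47 mm, L = 285 mm, e = 7 mm; θ ← 0°
rotate_crank_by(+20°): θ ← 0° +20° = 20°
rotate_crank_by(+58°): θ ← 20° +58° = 78°
crank pin P = (r cos θ, r sin θ) = (9.771849, 45.972937)
h = r sin θ − e = 45.972937 − 7 = 38.972937
sin φ = h / L = 38.972937 / 285 = 0.13674715
φ = arcsin(0.13674715) = 7.859661°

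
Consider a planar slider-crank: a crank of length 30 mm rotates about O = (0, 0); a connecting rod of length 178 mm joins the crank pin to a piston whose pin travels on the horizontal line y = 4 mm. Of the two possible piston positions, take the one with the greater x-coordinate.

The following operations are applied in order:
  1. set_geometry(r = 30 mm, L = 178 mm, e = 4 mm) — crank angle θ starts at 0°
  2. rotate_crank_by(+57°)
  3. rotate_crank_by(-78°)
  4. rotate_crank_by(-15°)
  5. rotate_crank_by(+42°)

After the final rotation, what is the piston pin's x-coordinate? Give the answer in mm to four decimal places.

set_geometry: r = 30 mm, L = 178 mm, e = 4 mm; θ ← 0°
rotate_crank_by(+57°): θ ← 0° +57° = 57°
rotate_crank_by(-78°): θ ← 57° -78° = -21°
rotate_crank_by(-15°): θ ← -21° -15° = -36°
rotate_crank_by(+42°): θ ← -36° +42° = 6°
crank pin P = (r cos θ, r sin θ) = (29.835657, 3.135854)
h = r sin θ − e = 3.135854 − 4 = -0.864146
x = r cos θ + √(L² − h²) = 29.835657 + √(31684.0 − 0.7467) = 29.835657 + 177.997902 = 207.833559

207.8336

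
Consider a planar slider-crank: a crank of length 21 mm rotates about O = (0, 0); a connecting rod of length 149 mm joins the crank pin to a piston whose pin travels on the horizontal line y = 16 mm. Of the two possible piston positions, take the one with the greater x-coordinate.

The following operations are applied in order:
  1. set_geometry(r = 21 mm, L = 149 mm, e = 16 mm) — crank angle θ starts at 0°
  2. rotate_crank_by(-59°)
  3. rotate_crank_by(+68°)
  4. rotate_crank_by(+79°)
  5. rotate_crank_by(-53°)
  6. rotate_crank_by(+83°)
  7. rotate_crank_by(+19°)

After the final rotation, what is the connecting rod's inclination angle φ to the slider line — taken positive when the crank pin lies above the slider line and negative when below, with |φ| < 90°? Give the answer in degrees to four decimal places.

set_geometry: r = 21 mm, L = 149 mm, e = 16 mm; θ ← 0°
rotate_crank_by(-59°): θ ← 0° -59° = -59°
rotate_crank_by(+68°): θ ← -59° +68° = 9°
rotate_crank_by(+79°): θ ← 9° +79° = 88°
rotate_crank_by(-53°): θ ← 88° -53° = 35°
rotate_crank_by(+83°): θ ← 35° +83° = 118°
rotate_crank_by(+19°): θ ← 118° +19° = 137°
crank pin P = (r cos θ, r sin θ) = (-15.358428, 14.321966)
h = r sin θ − e = 14.321966 − 16 = -1.678034
sin φ = h / L = -1.678034 / 149 = -0.01126198
φ = arcsin(-0.01126198) = -0.645277°

-0.6453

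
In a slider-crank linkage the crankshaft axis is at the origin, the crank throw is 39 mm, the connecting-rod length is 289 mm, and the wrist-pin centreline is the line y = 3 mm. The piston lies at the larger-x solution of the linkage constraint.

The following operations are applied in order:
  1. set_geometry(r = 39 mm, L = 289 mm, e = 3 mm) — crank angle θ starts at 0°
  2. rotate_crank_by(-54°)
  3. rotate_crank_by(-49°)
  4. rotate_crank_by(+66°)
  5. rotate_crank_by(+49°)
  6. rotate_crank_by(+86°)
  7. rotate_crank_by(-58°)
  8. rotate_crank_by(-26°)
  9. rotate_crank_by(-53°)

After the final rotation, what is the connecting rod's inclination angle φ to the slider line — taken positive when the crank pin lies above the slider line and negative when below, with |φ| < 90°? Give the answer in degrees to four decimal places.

-5.4689

set_geometry: r = 39 mm, L = 289 mm, e = 3 mm; θ ← 0°
rotate_crank_by(-54°): θ ← 0° -54° = -54°
rotate_crank_by(-49°): θ ← -54° -49° = -103°
rotate_crank_by(+66°): θ ← -103° +66° = -37°
rotate_crank_by(+49°): θ ← -37° +49° = 12°
rotate_crank_by(+86°): θ ← 12° +86° = 98°
rotate_crank_by(-58°): θ ← 98° -58° = 40°
rotate_crank_by(-26°): θ ← 40° -26° = 14°
rotate_crank_by(-53°): θ ← 14° -53° = -39°
crank pin P = (r cos θ, r sin θ) = (30.308692, -24.543495)
h = r sin θ − e = -24.543495 − 3 = -27.543495
sin φ = h / L = -27.543495 / 289 = -0.09530621
φ = arcsin(-0.09530621) = -5.468944°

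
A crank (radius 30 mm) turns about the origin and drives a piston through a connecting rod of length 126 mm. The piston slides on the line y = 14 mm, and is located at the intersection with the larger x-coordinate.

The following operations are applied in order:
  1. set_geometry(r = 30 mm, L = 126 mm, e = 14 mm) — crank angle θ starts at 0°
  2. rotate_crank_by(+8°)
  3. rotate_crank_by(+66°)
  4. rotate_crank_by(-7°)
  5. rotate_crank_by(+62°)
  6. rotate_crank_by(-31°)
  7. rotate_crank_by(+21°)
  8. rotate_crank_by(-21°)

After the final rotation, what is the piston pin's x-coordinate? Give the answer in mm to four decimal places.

set_geometry: r = 30 mm, L = 126 mm, e = 14 mm; θ ← 0°
rotate_crank_by(+8°): θ ← 0° +8° = 8°
rotate_crank_by(+66°): θ ← 8° +66° = 74°
rotate_crank_by(-7°): θ ← 74° -7° = 67°
rotate_crank_by(+62°): θ ← 67° +62° = 129°
rotate_crank_by(-31°): θ ← 129° -31° = 98°
rotate_crank_by(+21°): θ ← 98° +21° = 119°
rotate_crank_by(-21°): θ ← 119° -21° = 98°
crank pin P = (r cos θ, r sin θ) = (-4.175193, 29.708042)
h = r sin θ − e = 29.708042 − 14 = 15.708042
x = r cos θ + √(L² − h²) = -4.175193 + √(15876.0 − 246.7426) = -4.175193 + 125.017028 = 120.841835

120.8418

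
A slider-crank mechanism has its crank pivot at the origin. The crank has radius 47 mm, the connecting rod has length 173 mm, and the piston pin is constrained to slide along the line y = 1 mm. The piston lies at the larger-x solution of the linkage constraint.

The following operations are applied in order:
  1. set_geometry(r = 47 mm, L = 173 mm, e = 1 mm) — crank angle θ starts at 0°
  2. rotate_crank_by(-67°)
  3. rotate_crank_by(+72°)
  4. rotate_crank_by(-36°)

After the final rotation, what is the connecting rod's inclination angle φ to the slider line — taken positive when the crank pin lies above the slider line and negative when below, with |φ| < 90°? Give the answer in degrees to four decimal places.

set_geometry: r = 47 mm, L = 173 mm, e = 1 mm; θ ← 0°
rotate_crank_by(-67°): θ ← 0° -67° = -67°
rotate_crank_by(+72°): θ ← -67° +72° = 5°
rotate_crank_by(-36°): θ ← 5° -36° = -31°
crank pin P = (r cos θ, r sin θ) = (40.286863, -24.206790)
h = r sin θ − e = -24.206790 − 1 = -25.206790
sin φ = h / L = -25.206790 / 173 = -0.14570399
φ = arcsin(-0.14570399) = -8.378048°

-8.3780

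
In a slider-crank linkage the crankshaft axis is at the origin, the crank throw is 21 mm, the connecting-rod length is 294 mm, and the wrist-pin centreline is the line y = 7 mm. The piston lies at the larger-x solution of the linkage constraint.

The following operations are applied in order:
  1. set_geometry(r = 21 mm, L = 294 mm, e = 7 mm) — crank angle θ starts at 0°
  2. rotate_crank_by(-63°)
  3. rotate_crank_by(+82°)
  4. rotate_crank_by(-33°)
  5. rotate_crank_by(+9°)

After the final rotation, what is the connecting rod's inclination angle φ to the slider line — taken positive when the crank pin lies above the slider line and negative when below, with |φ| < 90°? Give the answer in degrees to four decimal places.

set_geometry: r = 21 mm, L = 294 mm, e = 7 mm; θ ← 0°
rotate_crank_by(-63°): θ ← 0° -63° = -63°
rotate_crank_by(+82°): θ ← -63° +82° = 19°
rotate_crank_by(-33°): θ ← 19° -33° = -14°
rotate_crank_by(+9°): θ ← -14° +9° = -5°
crank pin P = (r cos θ, r sin θ) = (20.920089, -1.830271)
h = r sin θ − e = -1.830271 − 7 = -8.830271
sin φ = h / L = -8.830271 / 294 = -0.03003493
φ = arcsin(-0.03003493) = -1.721134°

-1.7211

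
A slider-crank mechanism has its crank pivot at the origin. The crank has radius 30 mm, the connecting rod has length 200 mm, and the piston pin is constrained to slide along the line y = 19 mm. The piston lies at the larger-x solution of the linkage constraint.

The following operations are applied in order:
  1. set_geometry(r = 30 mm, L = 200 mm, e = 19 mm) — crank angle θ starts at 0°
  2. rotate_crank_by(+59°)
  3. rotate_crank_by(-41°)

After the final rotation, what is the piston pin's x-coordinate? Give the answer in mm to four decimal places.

set_geometry: r = 30 mm, L = 200 mm, e = 19 mm; θ ← 0°
rotate_crank_by(+59°): θ ← 0° +59° = 59°
rotate_crank_by(-41°): θ ← 59° -41° = 18°
crank pin P = (r cos θ, r sin θ) = (28.531695, 9.270510)
h = r sin θ − e = 9.270510 − 19 = -9.729490
x = r cos θ + √(L² − h²) = 28.531695 + √(40000.0 − 94.6630) = 28.531695 + 199.763202 = 228.294898

228.2949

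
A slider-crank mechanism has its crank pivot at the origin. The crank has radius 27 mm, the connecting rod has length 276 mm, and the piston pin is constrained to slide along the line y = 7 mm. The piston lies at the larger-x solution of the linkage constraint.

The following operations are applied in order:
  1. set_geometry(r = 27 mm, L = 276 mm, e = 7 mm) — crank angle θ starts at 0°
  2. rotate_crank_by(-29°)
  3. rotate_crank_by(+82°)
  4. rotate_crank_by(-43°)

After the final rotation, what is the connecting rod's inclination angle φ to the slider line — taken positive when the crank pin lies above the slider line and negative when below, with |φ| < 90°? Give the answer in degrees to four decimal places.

set_geometry: r = 27 mm, L = 276 mm, e = 7 mm; θ ← 0°
rotate_crank_by(-29°): θ ← 0° -29° = -29°
rotate_crank_by(+82°): θ ← -29° +82° = 53°
rotate_crank_by(-43°): θ ← 53° -43° = 10°
crank pin P = (r cos θ, r sin θ) = (26.589809, 4.688501)
h = r sin θ − e = 4.688501 − 7 = -2.311499
sin φ = h / L = -2.311499 / 276 = -0.00837500
φ = arcsin(-0.00837500) = -0.479858°

-0.4799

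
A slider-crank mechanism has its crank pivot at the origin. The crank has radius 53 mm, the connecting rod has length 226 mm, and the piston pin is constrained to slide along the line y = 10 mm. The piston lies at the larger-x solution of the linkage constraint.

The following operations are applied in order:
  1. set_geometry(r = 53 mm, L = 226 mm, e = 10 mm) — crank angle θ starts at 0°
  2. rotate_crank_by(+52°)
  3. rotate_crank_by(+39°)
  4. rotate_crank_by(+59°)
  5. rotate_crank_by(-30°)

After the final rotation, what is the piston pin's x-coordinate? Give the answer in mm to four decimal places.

196.6305

set_geometry: r = 53 mm, L = 226 mm, e = 10 mm; θ ← 0°
rotate_crank_by(+52°): θ ← 0° +52° = 52°
rotate_crank_by(+39°): θ ← 52° +39° = 91°
rotate_crank_by(+59°): θ ← 91° +59° = 150°
rotate_crank_by(-30°): θ ← 150° -30° = 120°
crank pin P = (r cos θ, r sin θ) = (-26.500000, 45.899346)
h = r sin θ − e = 45.899346 − 10 = 35.899346
x = r cos θ + √(L² − h²) = -26.500000 + √(51076.0 − 1288.7631) = -26.500000 + 223.130538 = 196.630538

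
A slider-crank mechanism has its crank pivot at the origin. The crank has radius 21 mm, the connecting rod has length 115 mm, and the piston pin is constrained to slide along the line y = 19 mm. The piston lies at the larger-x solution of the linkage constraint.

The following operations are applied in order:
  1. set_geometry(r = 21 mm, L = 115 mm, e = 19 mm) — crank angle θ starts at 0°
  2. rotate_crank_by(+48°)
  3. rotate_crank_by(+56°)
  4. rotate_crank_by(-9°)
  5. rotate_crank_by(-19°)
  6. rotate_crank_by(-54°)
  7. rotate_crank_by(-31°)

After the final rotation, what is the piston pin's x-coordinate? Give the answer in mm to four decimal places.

133.5615

set_geometry: r = 21 mm, L = 115 mm, e = 19 mm; θ ← 0°
rotate_crank_by(+48°): θ ← 0° +48° = 48°
rotate_crank_by(+56°): θ ← 48° +56° = 104°
rotate_crank_by(-9°): θ ← 104° -9° = 95°
rotate_crank_by(-19°): θ ← 95° -19° = 76°
rotate_crank_by(-54°): θ ← 76° -54° = 22°
rotate_crank_by(-31°): θ ← 22° -31° = -9°
crank pin P = (r cos θ, r sin θ) = (20.741455, -3.285124)
h = r sin θ − e = -3.285124 − 19 = -22.285124
x = r cos θ + √(L² − h²) = 20.741455 + √(13225.0 − 496.6267) = 20.741455 + 112.820092 = 133.561548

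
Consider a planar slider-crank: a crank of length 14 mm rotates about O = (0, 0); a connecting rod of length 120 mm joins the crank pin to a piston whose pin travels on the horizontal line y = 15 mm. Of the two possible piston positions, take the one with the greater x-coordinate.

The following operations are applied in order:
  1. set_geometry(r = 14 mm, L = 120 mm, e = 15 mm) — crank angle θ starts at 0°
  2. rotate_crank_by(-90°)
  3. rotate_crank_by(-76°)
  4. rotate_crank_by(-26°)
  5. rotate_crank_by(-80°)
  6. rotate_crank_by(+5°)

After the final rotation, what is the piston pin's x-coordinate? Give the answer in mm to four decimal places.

119.2630

set_geometry: r = 14 mm, L = 120 mm, e = 15 mm; θ ← 0°
rotate_crank_by(-90°): θ ← 0° -90° = -90°
rotate_crank_by(-76°): θ ← -90° -76° = -166°
rotate_crank_by(-26°): θ ← -166° -26° = -192°
rotate_crank_by(-80°): θ ← -192° -80° = -272°
rotate_crank_by(+5°): θ ← -272° +5° = -267°
crank pin P = (r cos θ, r sin θ) = (-0.732703, 13.980813)
h = r sin θ − e = 13.980813 − 15 = -1.019187
x = r cos θ + √(L² − h²) = -0.732703 + √(14400.0 − 1.0387) = -0.732703 + 119.995672 = 119.262968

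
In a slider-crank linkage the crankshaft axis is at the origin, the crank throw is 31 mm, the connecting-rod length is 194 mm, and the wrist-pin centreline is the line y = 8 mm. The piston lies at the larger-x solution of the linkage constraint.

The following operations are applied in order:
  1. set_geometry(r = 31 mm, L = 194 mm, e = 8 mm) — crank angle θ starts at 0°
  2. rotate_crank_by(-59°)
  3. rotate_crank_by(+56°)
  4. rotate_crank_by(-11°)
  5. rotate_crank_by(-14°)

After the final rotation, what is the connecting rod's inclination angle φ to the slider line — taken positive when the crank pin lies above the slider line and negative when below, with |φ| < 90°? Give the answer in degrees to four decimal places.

-6.6761

set_geometry: r = 31 mm, L = 194 mm, e = 8 mm; θ ← 0°
rotate_crank_by(-59°): θ ← 0° -59° = -59°
rotate_crank_by(+56°): θ ← -59° +56° = -3°
rotate_crank_by(-11°): θ ← -3° -11° = -14°
rotate_crank_by(-14°): θ ← -14° -14° = -28°
crank pin P = (r cos θ, r sin θ) = (27.371375, -14.553618)
h = r sin θ − e = -14.553618 − 8 = -22.553618
sin φ = h / L = -22.553618 / 194 = -0.11625577
φ = arcsin(-0.11625577) = -6.676061°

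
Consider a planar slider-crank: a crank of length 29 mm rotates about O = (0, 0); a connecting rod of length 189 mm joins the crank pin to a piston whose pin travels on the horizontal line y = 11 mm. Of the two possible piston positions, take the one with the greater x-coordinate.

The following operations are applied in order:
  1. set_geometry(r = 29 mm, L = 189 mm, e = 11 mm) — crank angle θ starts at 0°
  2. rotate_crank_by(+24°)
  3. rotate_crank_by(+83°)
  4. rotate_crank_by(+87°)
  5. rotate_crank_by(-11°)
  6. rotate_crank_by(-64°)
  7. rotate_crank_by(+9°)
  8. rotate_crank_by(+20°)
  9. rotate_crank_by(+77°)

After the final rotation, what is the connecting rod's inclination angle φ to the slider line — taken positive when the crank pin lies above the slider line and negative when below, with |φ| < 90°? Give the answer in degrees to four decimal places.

set_geometry: r = 29 mm, L = 189 mm, e = 11 mm; θ ← 0°
rotate_crank_by(+24°): θ ← 0° +24° = 24°
rotate_crank_by(+83°): θ ← 24° +83° = 107°
rotate_crank_by(+87°): θ ← 107° +87° = 194°
rotate_crank_by(-11°): θ ← 194° -11° = 183°
rotate_crank_by(-64°): θ ← 183° -64° = 119°
rotate_crank_by(+9°): θ ← 119° +9° = 128°
rotate_crank_by(+20°): θ ← 128° +20° = 148°
rotate_crank_by(+77°): θ ← 148° +77° = 225°
crank pin P = (r cos θ, r sin θ) = (-20.506097, -20.506097)
h = r sin θ − e = -20.506097 − 11 = -31.506097
sin φ = h / L = -31.506097 / 189 = -0.16669892
φ = arcsin(-0.16669892) = -9.595943°

-9.5959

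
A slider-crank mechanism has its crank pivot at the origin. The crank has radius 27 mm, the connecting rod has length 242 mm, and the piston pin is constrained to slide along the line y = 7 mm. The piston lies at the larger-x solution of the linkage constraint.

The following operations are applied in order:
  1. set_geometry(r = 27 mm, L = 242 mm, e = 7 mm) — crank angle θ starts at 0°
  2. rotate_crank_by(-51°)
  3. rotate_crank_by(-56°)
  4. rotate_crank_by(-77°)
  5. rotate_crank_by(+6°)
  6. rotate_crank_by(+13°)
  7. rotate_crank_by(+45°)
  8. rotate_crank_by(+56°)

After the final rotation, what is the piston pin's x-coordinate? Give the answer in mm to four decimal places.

set_geometry: r = 27 mm, L = 242 mm, e = 7 mm; θ ← 0°
rotate_crank_by(-51°): θ ← 0° -51° = -51°
rotate_crank_by(-56°): θ ← -51° -56° = -107°
rotate_crank_by(-77°): θ ← -107° -77° = -184°
rotate_crank_by(+6°): θ ← -184° +6° = -178°
rotate_crank_by(+13°): θ ← -178° +13° = -165°
rotate_crank_by(+45°): θ ← -165° +45° = -120°
rotate_crank_by(+56°): θ ← -120° +56° = -64°
crank pin P = (r cos θ, r sin θ) = (11.836021, -24.267439)
h = r sin θ − e = -24.267439 − 7 = -31.267439
x = r cos θ + √(L² − h²) = 11.836021 + √(58564.0 − 977.6528) = 11.836021 + 239.971555 = 251.807576

251.8076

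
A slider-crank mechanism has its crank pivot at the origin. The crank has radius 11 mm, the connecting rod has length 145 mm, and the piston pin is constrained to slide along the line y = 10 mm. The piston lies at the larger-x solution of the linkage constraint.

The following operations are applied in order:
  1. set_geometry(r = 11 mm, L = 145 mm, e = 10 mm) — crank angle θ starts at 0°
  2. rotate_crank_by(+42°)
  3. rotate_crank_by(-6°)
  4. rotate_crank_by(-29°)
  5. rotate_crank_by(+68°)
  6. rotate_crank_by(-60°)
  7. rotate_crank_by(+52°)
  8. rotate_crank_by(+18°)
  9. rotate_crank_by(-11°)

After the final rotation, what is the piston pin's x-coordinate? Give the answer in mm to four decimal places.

set_geometry: r = 11 mm, L = 145 mm, e = 10 mm; θ ← 0°
rotate_crank_by(+42°): θ ← 0° +42° = 42°
rotate_crank_by(-6°): θ ← 42° -6° = 36°
rotate_crank_by(-29°): θ ← 36° -29° = 7°
rotate_crank_by(+68°): θ ← 7° +68° = 75°
rotate_crank_by(-60°): θ ← 75° -60° = 15°
rotate_crank_by(+52°): θ ← 15° +52° = 67°
rotate_crank_by(+18°): θ ← 67° +18° = 85°
rotate_crank_by(-11°): θ ← 85° -11° = 74°
crank pin P = (r cos θ, r sin θ) = (3.032011, 10.573879)
h = r sin θ − e = 10.573879 − 10 = 0.573879
x = r cos θ + √(L² − h²) = 3.032011 + √(21025.0 − 0.3293) = 3.032011 + 144.998864 = 148.030875

148.0309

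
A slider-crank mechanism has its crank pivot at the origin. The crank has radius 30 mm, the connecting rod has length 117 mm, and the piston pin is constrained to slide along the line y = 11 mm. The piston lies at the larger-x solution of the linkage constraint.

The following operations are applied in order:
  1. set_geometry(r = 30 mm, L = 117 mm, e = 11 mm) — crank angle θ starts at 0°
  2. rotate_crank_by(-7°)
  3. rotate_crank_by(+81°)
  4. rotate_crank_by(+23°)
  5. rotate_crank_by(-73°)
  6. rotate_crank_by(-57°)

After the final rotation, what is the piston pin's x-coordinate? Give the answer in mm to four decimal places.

set_geometry: r = 30 mm, L = 117 mm, e = 11 mm; θ ← 0°
rotate_crank_by(-7°): θ ← 0° -7° = -7°
rotate_crank_by(+81°): θ ← -7° +81° = 74°
rotate_crank_by(+23°): θ ← 74° +23° = 97°
rotate_crank_by(-73°): θ ← 97° -73° = 24°
rotate_crank_by(-57°): θ ← 24° -57° = -33°
crank pin P = (r cos θ, r sin θ) = (25.160117, -16.339171)
h = r sin θ − e = -16.339171 − 11 = -27.339171
x = r cos θ + √(L² − h²) = 25.160117 + √(13689.0 − 747.4303) = 25.160117 + 113.761020 = 138.921137

138.9211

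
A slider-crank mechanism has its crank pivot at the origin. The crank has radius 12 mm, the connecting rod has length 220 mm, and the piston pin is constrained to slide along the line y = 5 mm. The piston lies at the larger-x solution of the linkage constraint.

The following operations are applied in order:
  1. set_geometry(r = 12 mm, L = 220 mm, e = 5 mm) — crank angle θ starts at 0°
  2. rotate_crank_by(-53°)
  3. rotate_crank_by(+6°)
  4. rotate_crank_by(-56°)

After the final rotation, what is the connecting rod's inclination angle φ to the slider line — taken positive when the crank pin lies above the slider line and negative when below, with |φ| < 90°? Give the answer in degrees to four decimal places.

set_geometry: r = 12 mm, L = 220 mm, e = 5 mm; θ ← 0°
rotate_crank_by(-53°): θ ← 0° -53° = -53°
rotate_crank_by(+6°): θ ← -53° +6° = -47°
rotate_crank_by(-56°): θ ← -47° -56° = -103°
crank pin P = (r cos θ, r sin θ) = (-2.699413, -11.692441)
h = r sin θ − e = -11.692441 − 5 = -16.692441
sin φ = h / L = -16.692441 / 220 = -0.07587473
φ = arcsin(-0.07587473) = -4.351484°

-4.3515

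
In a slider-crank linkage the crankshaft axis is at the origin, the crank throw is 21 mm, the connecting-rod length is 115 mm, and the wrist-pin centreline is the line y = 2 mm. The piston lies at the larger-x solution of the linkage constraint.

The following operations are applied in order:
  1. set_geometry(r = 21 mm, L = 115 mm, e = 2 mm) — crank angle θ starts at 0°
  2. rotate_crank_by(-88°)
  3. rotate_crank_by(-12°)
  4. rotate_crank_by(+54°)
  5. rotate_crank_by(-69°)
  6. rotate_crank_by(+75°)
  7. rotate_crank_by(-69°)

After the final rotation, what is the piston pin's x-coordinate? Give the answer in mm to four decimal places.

106.0671

set_geometry: r = 21 mm, L = 115 mm, e = 2 mm; θ ← 0°
rotate_crank_by(-88°): θ ← 0° -88° = -88°
rotate_crank_by(-12°): θ ← -88° -12° = -100°
rotate_crank_by(+54°): θ ← -100° +54° = -46°
rotate_crank_by(-69°): θ ← -46° -69° = -115°
rotate_crank_by(+75°): θ ← -115° +75° = -40°
rotate_crank_by(-69°): θ ← -40° -69° = -109°
crank pin P = (r cos θ, r sin θ) = (-6.836931, -19.855890)
h = r sin θ − e = -19.855890 − 2 = -21.855890
x = r cos θ + √(L² − h²) = -6.836931 + √(13225.0 − 477.6799) = -6.836931 + 112.904030 = 106.067099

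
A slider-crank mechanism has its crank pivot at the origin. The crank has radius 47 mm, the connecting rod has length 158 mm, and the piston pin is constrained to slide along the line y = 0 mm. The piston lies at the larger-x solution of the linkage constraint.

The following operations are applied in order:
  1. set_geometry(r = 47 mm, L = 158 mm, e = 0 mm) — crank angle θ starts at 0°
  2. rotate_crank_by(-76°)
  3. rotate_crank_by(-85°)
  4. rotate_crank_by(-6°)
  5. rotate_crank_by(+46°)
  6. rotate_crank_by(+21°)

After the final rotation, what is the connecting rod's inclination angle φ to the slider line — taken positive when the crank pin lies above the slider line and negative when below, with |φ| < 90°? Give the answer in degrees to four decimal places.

-17.0346

set_geometry: r = 47 mm, L = 158 mm, e = 0 mm; θ ← 0°
rotate_crank_by(-76°): θ ← 0° -76° = -76°
rotate_crank_by(-85°): θ ← -76° -85° = -161°
rotate_crank_by(-6°): θ ← -161° -6° = -167°
rotate_crank_by(+46°): θ ← -167° +46° = -121°
rotate_crank_by(+21°): θ ← -121° +21° = -100°
crank pin P = (r cos θ, r sin θ) = (-8.161464, -46.285964)
h = r sin θ − e = -46.285964 − 0 = -46.285964
sin φ = h / L = -46.285964 / 158 = -0.29294914
φ = arcsin(-0.29294914) = -17.034600°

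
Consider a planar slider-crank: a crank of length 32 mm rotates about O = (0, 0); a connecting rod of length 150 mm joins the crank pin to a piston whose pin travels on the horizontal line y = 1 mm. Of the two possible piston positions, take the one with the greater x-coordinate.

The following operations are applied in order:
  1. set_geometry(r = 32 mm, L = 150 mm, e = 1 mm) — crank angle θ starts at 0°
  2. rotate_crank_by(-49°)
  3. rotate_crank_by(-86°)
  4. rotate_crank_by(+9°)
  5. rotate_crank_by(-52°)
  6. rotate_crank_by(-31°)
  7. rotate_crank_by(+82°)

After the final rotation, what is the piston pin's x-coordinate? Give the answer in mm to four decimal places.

128.3724

set_geometry: r = 32 mm, L = 150 mm, e = 1 mm; θ ← 0°
rotate_crank_by(-49°): θ ← 0° -49° = -49°
rotate_crank_by(-86°): θ ← -49° -86° = -135°
rotate_crank_by(+9°): θ ← -135° +9° = -126°
rotate_crank_by(-52°): θ ← -126° -52° = -178°
rotate_crank_by(-31°): θ ← -178° -31° = -209°
rotate_crank_by(+82°): θ ← -209° +82° = -127°
crank pin P = (r cos θ, r sin θ) = (-19.258081, -25.556336)
h = r sin θ − e = -25.556336 − 1 = -26.556336
x = r cos θ + √(L² − h²) = -19.258081 + √(22500.0 − 705.2390) = -19.258081 + 147.630488 = 128.372407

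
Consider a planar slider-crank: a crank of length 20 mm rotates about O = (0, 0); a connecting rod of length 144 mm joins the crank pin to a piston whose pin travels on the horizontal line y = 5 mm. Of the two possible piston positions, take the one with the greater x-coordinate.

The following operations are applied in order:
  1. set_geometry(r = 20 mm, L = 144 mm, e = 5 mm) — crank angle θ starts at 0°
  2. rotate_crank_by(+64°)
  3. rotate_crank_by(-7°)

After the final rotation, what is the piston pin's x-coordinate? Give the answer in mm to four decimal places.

154.4107

set_geometry: r = 20 mm, L = 144 mm, e = 5 mm; θ ← 0°
rotate_crank_by(+64°): θ ← 0° +64° = 64°
rotate_crank_by(-7°): θ ← 64° -7° = 57°
crank pin P = (r cos θ, r sin θ) = (10.892781, 16.773411)
h = r sin θ − e = 16.773411 − 5 = 11.773411
x = r cos θ + √(L² − h²) = 10.892781 + √(20736.0 − 138.6132) = 10.892781 + 143.517897 = 154.410678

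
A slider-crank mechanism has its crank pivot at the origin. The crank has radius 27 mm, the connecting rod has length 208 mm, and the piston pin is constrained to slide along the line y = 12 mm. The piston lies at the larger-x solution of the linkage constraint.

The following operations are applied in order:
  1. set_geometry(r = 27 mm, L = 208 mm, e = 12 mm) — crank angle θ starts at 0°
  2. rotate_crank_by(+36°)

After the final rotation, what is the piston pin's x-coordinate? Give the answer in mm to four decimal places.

229.8074

set_geometry: r = 27 mm, L = 208 mm, e = 12 mm; θ ← 0°
rotate_crank_by(+36°): θ ← 0° +36° = 36°
crank pin P = (r cos θ, r sin θ) = (21.843459, 15.870202)
h = r sin θ − e = 15.870202 − 12 = 3.870202
x = r cos θ + √(L² − h²) = 21.843459 + √(43264.0 − 14.9785) = 21.843459 + 207.963991 = 229.807450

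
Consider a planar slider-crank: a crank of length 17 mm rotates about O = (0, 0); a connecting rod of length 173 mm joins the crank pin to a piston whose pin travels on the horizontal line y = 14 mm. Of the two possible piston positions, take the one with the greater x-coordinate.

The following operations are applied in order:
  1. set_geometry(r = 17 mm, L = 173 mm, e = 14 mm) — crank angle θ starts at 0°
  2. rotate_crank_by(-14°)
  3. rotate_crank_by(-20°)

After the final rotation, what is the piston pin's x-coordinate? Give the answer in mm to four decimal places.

185.4892

set_geometry: r = 17 mm, L = 173 mm, e = 14 mm; θ ← 0°
rotate_crank_by(-14°): θ ← 0° -14° = -14°
rotate_crank_by(-20°): θ ← -14° -20° = -34°
crank pin P = (r cos θ, r sin θ) = (14.093639, -9.506279)
h = r sin θ − e = -9.506279 − 14 = -23.506279
x = r cos θ + √(L² − h²) = 14.093639 + √(29929.0 − 552.5452) = 14.093639 + 171.395609 = 185.489248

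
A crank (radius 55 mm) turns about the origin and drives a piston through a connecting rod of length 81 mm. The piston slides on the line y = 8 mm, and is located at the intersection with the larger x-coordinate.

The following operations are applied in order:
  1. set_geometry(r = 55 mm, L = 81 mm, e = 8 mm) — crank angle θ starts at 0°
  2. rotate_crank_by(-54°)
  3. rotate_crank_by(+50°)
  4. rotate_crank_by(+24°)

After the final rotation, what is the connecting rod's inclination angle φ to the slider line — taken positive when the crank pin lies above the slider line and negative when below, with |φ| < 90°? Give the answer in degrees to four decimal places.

set_geometry: r = 55 mm, L = 81 mm, e = 8 mm; θ ← 0°
rotate_crank_by(-54°): θ ← 0° -54° = -54°
rotate_crank_by(+50°): θ ← -54° +50° = -4°
rotate_crank_by(+24°): θ ← -4° +24° = 20°
crank pin P = (r cos θ, r sin θ) = (51.683094, 18.811108)
h = r sin θ − e = 18.811108 − 8 = 10.811108
sin φ = h / L = 10.811108 / 81 = 0.13347047
φ = arcsin(0.13347047) = 7.670184°

7.6702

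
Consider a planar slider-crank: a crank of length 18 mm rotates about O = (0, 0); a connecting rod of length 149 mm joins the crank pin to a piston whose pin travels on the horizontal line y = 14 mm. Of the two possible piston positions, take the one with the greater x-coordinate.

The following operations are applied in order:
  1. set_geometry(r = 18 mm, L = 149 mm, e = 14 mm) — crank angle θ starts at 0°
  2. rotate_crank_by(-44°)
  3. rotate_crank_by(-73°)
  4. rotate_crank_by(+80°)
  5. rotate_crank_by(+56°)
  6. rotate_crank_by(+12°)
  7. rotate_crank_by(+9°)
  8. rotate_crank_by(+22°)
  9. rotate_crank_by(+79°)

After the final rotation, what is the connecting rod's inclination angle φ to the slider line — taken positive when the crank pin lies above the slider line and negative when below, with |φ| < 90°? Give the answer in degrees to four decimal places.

-1.0276

set_geometry: r = 18 mm, L = 149 mm, e = 14 mm; θ ← 0°
rotate_crank_by(-44°): θ ← 0° -44° = -44°
rotate_crank_by(-73°): θ ← -44° -73° = -117°
rotate_crank_by(+80°): θ ← -117° +80° = -37°
rotate_crank_by(+56°): θ ← -37° +56° = 19°
rotate_crank_by(+12°): θ ← 19° +12° = 31°
rotate_crank_by(+9°): θ ← 31° +9° = 40°
rotate_crank_by(+22°): θ ← 40° +22° = 62°
rotate_crank_by(+79°): θ ← 62° +79° = 141°
crank pin P = (r cos θ, r sin θ) = (-13.988627, 11.327767)
h = r sin θ − e = 11.327767 − 14 = -2.672233
sin φ = h / L = -2.672233 / 149 = -0.01793445
φ = arcsin(-0.01793445) = -1.027623°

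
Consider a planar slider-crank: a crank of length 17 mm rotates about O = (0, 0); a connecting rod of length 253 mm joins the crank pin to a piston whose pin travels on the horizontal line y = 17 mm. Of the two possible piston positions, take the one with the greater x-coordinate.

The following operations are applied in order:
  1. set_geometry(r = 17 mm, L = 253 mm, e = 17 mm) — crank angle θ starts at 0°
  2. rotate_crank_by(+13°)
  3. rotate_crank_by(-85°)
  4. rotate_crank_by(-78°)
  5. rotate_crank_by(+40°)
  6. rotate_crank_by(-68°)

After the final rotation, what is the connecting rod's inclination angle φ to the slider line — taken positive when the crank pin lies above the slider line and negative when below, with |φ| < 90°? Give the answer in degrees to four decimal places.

-3.9875

set_geometry: r = 17 mm, L = 253 mm, e = 17 mm; θ ← 0°
rotate_crank_by(+13°): θ ← 0° +13° = 13°
rotate_crank_by(-85°): θ ← 13° -85° = -72°
rotate_crank_by(-78°): θ ← -72° -78° = -150°
rotate_crank_by(+40°): θ ← -150° +40° = -110°
rotate_crank_by(-68°): θ ← -110° -68° = -178°
crank pin P = (r cos θ, r sin θ) = (-16.989644, -0.593291)
h = r sin θ − e = -0.593291 − 17 = -17.593291
sin φ = h / L = -17.593291 / 253 = -0.06953870
φ = arcsin(-0.06953870) = -3.987492°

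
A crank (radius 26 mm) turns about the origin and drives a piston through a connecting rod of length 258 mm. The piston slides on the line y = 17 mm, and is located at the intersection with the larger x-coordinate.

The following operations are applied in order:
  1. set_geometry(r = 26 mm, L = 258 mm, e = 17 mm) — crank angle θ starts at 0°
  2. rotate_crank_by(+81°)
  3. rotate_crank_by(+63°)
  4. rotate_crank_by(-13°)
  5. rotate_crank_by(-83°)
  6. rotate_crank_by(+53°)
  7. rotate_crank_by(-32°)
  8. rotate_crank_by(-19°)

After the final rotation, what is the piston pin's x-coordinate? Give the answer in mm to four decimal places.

set_geometry: r = 26 mm, L = 258 mm, e = 17 mm; θ ← 0°
rotate_crank_by(+81°): θ ← 0° +81° = 81°
rotate_crank_by(+63°): θ ← 81° +63° = 144°
rotate_crank_by(-13°): θ ← 144° -13° = 131°
rotate_crank_by(-83°): θ ← 131° -83° = 48°
rotate_crank_by(+53°): θ ← 48° +53° = 101°
rotate_crank_by(-32°): θ ← 101° -32° = 69°
rotate_crank_by(-19°): θ ← 69° -19° = 50°
crank pin P = (r cos θ, r sin θ) = (16.712478, 19.917156)
h = r sin θ − e = 19.917156 − 17 = 2.917156
x = r cos θ + √(L² − h²) = 16.712478 + √(66564.0 − 8.5098) = 16.712478 + 257.983508 = 274.695985

274.6960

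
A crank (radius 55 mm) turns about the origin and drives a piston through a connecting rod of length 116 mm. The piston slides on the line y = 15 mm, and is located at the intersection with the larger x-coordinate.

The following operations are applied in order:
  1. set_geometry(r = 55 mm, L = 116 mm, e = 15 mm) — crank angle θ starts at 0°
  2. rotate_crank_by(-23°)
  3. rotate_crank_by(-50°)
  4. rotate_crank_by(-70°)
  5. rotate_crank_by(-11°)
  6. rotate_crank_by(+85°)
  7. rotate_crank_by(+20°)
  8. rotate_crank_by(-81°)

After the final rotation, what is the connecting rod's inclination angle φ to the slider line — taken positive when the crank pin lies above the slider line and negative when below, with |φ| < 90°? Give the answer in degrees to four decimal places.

-29.5064

set_geometry: r = 55 mm, L = 116 mm, e = 15 mm; θ ← 0°
rotate_crank_by(-23°): θ ← 0° -23° = -23°
rotate_crank_by(-50°): θ ← -23° -50° = -73°
rotate_crank_by(-70°): θ ← -73° -70° = -143°
rotate_crank_by(-11°): θ ← -143° -11° = -154°
rotate_crank_by(+85°): θ ← -154° +85° = -69°
rotate_crank_by(+20°): θ ← -69° +20° = -49°
rotate_crank_by(-81°): θ ← -49° -81° = -130°
crank pin P = (r cos θ, r sin θ) = (-35.353319, -42.132444)
h = r sin θ − e = -42.132444 − 15 = -57.132444
sin φ = h / L = -57.132444 / 116 = -0.49252107
φ = arcsin(-0.49252107) = -29.506419°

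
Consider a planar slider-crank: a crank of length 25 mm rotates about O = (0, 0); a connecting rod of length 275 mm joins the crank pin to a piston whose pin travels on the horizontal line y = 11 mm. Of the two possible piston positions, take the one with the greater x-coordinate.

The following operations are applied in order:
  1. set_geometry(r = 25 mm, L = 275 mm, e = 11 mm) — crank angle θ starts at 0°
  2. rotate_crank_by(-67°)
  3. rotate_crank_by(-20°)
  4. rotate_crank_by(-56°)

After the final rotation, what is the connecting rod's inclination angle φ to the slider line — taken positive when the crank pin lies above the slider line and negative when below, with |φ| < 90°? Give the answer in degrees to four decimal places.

-5.4347

set_geometry: r = 25 mm, L = 275 mm, e = 11 mm; θ ← 0°
rotate_crank_by(-67°): θ ← 0° -67° = -67°
rotate_crank_by(-20°): θ ← -67° -20° = -87°
rotate_crank_by(-56°): θ ← -87° -56° = -143°
crank pin P = (r cos θ, r sin θ) = (-19.965888, -15.045376)
h = r sin θ − e = -15.045376 − 11 = -26.045376
sin φ = h / L = -26.045376 / 275 = -0.09471046
φ = arcsin(-0.09471046) = -5.434655°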